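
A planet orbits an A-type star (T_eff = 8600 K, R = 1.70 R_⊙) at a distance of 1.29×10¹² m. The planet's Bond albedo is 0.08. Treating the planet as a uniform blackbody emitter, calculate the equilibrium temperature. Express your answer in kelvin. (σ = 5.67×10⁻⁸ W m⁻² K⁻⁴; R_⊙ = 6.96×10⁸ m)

T_eq ≈ 180 K

R_⋆ = 1.70 × 6.96×10⁸ = 1.18×10⁹ m.
L = 4πR_⋆²σT_⋆⁴ = 4π(1.18×10⁹)² × 5.67×10⁻⁸ × (8600)⁴ = 5.46×10²⁷ W.
S = L/(4πd²) = 261 W m⁻².
Energy balance: absorbed = emitted ⇒ πR²·S(1−A) = 4πR²·σT_eq⁴, so T_eq⁴ = S(1−A)/(4σ).
T_eq = [261 × 0.92 / (4 × 5.67×10⁻⁸)]^(1/4) = (1.06×10⁹)^(1/4) = 180 K.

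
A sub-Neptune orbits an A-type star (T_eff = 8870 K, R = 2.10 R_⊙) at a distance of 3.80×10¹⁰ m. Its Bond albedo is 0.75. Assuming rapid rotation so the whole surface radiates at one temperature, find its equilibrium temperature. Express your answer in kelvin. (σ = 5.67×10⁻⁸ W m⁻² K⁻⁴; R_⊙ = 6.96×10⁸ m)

R_⋆ = 2.10 × 6.96×10⁸ = 1.46×10⁹ m.
L = 4πR_⋆²σT_⋆⁴ = 4π(1.46×10⁹)² × 5.67×10⁻⁸ × (8870)⁴ = 9.42×10²⁷ W.
S = L/(4πd²) = 5.19×10⁵ W m⁻².
Energy balance: absorbed = emitted ⇒ πR²·S(1−A) = 4πR²·σT_eq⁴, so T_eq⁴ = S(1−A)/(4σ).
T_eq = [5.19×10⁵ × 0.25 / (4 × 5.67×10⁻⁸)]^(1/4) = (5.72×10¹¹)^(1/4) = 870 K.

T_eq ≈ 870 K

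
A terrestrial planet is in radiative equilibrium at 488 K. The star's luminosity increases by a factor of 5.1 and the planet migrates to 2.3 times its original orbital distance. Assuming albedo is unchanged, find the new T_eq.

T_eq ∝ L^(1/4) · d^(−1/2).
T′ = 488 × 5.1^(1/4) / 2.3^(1/2) = 484 K.

T_eq ≈ 484 K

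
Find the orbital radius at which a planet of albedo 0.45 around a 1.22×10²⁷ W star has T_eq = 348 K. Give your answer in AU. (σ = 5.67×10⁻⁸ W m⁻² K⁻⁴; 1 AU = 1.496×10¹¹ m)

From T_eq⁴ = L(1−A)/(16πσd²): d = √[L(1−A)/(16πσT_eq⁴)].
d = √[1.22×10²⁷ × 0.55 / (16π × 5.67×10⁻⁸ × (348)⁴)] = 1.27×10¹¹ m = 0.847 AU.

d ≈ 0.847 AU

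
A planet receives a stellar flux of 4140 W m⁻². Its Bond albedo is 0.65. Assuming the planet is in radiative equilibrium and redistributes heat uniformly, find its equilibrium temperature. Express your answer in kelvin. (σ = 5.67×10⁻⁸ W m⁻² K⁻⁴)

Energy balance: absorbed = emitted ⇒ πR²·S(1−A) = 4πR²·σT_eq⁴, so T_eq⁴ = S(1−A)/(4σ).
T_eq = [4140 × 0.35 / (4 × 5.67×10⁻⁸)]^(1/4) = (6.39×10⁹)^(1/4) = 283 K.

T_eq ≈ 283 K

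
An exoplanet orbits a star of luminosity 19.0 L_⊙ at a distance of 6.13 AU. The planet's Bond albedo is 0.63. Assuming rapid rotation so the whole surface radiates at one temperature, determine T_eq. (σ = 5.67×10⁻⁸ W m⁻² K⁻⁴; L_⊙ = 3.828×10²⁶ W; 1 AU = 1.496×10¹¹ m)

d = 6.13 AU = 9.17×10¹¹ m.
L = 19.0 × 3.828×10²⁶ = 7.27×10²⁷ W.
Flux: S = L/(4πd²) = 7.27×10²⁷/(4π×(9.17×10¹¹)²) = 688 W m⁻².
Energy balance: absorbed = emitted ⇒ πR²·S(1−A) = 4πR²·σT_eq⁴, so T_eq⁴ = S(1−A)/(4σ).
T_eq = [688 × 0.37 / (4 × 5.67×10⁻⁸)]^(1/4) = (1.12×10⁹)^(1/4) = 183 K.

T_eq ≈ 183 K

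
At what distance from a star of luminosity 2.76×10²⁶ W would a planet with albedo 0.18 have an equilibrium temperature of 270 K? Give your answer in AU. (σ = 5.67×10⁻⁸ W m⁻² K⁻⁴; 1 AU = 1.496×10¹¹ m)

From T_eq⁴ = L(1−A)/(16πσd²): d = √[L(1−A)/(16πσT_eq⁴)].
d = √[2.76×10²⁶ × 0.82 / (16π × 5.67×10⁻⁸ × (270)⁴)] = 1.22×10¹¹ m = 0.817 AU.

d ≈ 0.817 AU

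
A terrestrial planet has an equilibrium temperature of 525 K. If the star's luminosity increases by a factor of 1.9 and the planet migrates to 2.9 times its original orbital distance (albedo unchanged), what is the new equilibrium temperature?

T_eq ∝ L^(1/4) · d^(−1/2).
T′ = 525 × 1.9^(1/4) / 2.9^(1/2) = 362 K.

T_eq ≈ 362 K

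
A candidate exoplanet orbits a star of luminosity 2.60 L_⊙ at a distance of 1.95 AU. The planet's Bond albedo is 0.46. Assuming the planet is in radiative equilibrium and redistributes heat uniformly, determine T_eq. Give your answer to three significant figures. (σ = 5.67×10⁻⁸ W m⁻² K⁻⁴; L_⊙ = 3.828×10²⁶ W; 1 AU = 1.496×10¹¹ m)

T_eq ≈ 217 K

d = 1.95 AU = 2.92×10¹¹ m.
L = 2.60 × 3.828×10²⁶ = 9.95×10²⁶ W.
Flux: S = L/(4πd²) = 9.95×10²⁶/(4π×(2.92×10¹¹)²) = 931 W m⁻².
Energy balance: absorbed = emitted ⇒ πR²·S(1−A) = 4πR²·σT_eq⁴, so T_eq⁴ = S(1−A)/(4σ).
T_eq = [931 × 0.54 / (4 × 5.67×10⁻⁸)]^(1/4) = (2.22×10⁹)^(1/4) = 217 K.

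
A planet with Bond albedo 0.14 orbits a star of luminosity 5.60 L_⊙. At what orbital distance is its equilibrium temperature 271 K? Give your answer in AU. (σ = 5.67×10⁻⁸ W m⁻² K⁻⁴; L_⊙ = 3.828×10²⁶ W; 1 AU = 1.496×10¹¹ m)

d ≈ 2.31 AU

L = 5.60 × 3.828×10²⁶ = 2.14×10²⁷ W.
From T_eq⁴ = L(1−A)/(16πσd²): d = √[L(1−A)/(16πσT_eq⁴)].
d = √[2.14×10²⁷ × 0.86 / (16π × 5.67×10⁻⁸ × (271)⁴)] = 3.46×10¹¹ m = 2.31 AU.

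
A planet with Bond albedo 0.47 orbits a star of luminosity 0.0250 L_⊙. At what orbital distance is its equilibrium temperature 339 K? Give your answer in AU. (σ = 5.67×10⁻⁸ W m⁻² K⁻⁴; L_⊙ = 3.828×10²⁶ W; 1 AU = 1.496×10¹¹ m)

L = 0.0250 × 3.828×10²⁶ = 9.57×10²⁴ W.
From T_eq⁴ = L(1−A)/(16πσd²): d = √[L(1−A)/(16πσT_eq⁴)].
d = √[9.57×10²⁴ × 0.53 / (16π × 5.67×10⁻⁸ × (339)⁴)] = 1.16×10¹⁰ m = 0.0776 AU.

d ≈ 0.0776 AU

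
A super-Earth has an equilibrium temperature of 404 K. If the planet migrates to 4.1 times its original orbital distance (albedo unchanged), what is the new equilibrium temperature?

T_eq ≈ 200 K

T_eq ∝ L^(1/4) · d^(−1/2).
T′ = 404 / 4.1^(1/2) = 200 K.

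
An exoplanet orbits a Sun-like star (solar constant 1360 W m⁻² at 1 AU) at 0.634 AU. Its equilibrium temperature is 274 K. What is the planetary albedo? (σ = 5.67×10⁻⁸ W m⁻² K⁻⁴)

Flux at 0.634 AU: S = 1360/0.634² = 3380 W m⁻².
From T_eq⁴ = S(1−A)/(4σ): 1−A = 4σT_eq⁴/S.
1−A = 4 × 5.67×10⁻⁸ × (274)⁴ / 3380 = 0.378.

A ≈ 0.62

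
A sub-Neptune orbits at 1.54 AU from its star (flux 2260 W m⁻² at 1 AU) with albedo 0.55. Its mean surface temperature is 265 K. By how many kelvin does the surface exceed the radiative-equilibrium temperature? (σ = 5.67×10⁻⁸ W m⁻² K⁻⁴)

ΔT ≈ 56.5 K

S = 2260/1.54² = 952.9 W m⁻².
T_eq = [S(1−A)/(4σ)]^(1/4) = [952.9×0.45/(4×5.67×10⁻⁸)]^(1/4) = 208.5 K.
ΔT = T_surf − T_eq = 265 − 208.5.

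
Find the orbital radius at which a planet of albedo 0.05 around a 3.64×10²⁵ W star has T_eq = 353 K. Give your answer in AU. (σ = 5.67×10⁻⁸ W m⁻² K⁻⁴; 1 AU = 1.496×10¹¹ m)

d ≈ 0.187 AU

From T_eq⁴ = L(1−A)/(16πσd²): d = √[L(1−A)/(16πσT_eq⁴)].
d = √[3.64×10²⁵ × 0.95 / (16π × 5.67×10⁻⁸ × (353)⁴)] = 2.80×10¹⁰ m = 0.187 AU.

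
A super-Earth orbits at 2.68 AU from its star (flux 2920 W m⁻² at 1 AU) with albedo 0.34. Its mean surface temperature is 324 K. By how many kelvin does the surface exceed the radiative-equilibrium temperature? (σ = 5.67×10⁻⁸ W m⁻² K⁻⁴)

ΔT ≈ 138.5 K

S = 2920/2.68² = 406.5 W m⁻².
T_eq = [S(1−A)/(4σ)]^(1/4) = [406.5×0.66/(4×5.67×10⁻⁸)]^(1/4) = 185.5 K.
ΔT = T_surf − T_eq = 324 − 185.5.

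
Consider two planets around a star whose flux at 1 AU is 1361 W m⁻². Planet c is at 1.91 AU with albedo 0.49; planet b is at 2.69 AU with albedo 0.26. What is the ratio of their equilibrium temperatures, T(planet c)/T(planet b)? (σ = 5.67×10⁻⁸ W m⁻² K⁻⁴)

T_eq = [S₀(1−A)/(4σd²)]^(1/4), so T ∝ (1−A)^(1/4) / √d.
T₁ = [1361×0.51/(4×5.67×10⁻⁸×1.91²)]^(1/4) = 170.19 K.
T₂ = [1361×0.74/(4×5.67×10⁻⁸×2.69²)]^(1/4) = 157.39 K.

T₁/T₂ ≈ 1.081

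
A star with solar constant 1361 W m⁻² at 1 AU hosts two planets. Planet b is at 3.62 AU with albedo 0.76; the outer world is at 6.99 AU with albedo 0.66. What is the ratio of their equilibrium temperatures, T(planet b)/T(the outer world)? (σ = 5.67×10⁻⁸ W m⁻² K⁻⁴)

T_eq = [S₀(1−A)/(4σd²)]^(1/4), so T ∝ (1−A)^(1/4) / √d.
T₁ = [1361×0.24/(4×5.67×10⁻⁸×3.62²)]^(1/4) = 102.39 K.
T₂ = [1361×0.34/(4×5.67×10⁻⁸×6.99²)]^(1/4) = 80.39 K.

T₁/T₂ ≈ 1.274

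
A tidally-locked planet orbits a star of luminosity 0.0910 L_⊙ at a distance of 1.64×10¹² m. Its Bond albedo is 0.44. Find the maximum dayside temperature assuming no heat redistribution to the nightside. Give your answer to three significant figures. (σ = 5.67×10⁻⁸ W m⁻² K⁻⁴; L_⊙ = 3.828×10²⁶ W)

L = 0.0910 × 3.828×10²⁶ = 3.48×10²⁵ W.
Flux: S = L/(4πd²) = 3.48×10²⁵/(4π×(1.64×10¹²)²) = 1.03 W m⁻².
With no redistribution each surface element balances locally: S(1−A) = σT⁴.
T = [1.03 × 0.56 / 5.67×10⁻⁸]^(1/4) = (1.02×10⁷)^(1/4) = 56.5 K.

T_ss ≈ 56.5 K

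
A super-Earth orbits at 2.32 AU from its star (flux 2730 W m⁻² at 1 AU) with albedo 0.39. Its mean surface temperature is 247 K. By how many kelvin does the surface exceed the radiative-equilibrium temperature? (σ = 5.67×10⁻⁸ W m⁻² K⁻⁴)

ΔT ≈ 54.8 K

S = 2730/2.32² = 507.2 W m⁻².
T_eq = [S(1−A)/(4σ)]^(1/4) = [507.2×0.61/(4×5.67×10⁻⁸)]^(1/4) = 192.2 K.
ΔT = T_surf − T_eq = 247 − 192.2.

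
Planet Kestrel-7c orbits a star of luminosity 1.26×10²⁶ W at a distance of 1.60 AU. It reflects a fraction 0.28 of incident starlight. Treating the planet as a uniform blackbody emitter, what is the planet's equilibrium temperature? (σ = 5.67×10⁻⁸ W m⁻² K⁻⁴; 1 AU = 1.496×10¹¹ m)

d = 1.60 AU = 2.39×10¹¹ m.
Flux: S = L/(4πd²) = 1.26×10²⁶/(4π×(2.39×10¹¹)²) = 175 W m⁻².
Energy balance: absorbed = emitted ⇒ πR²·S(1−A) = 4πR²·σT_eq⁴, so T_eq⁴ = S(1−A)/(4σ).
T_eq = [175 × 0.72 / (4 × 5.67×10⁻⁸)]^(1/4) = (5.56×10⁸)^(1/4) = 154 K.

T_eq ≈ 154 K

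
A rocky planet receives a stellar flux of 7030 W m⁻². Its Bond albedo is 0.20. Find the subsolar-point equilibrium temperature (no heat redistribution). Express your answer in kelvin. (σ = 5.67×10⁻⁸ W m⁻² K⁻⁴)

At the subsolar point the surface absorbs S(1−A) and emits σT⁴ per unit area — no factor of 4, since only the local patch is in balance.
T = [7030 × 0.80 / 5.67×10⁻⁸]^(1/4) = (9.92×10¹⁰)^(1/4) = 561 K.

T_ss ≈ 561 K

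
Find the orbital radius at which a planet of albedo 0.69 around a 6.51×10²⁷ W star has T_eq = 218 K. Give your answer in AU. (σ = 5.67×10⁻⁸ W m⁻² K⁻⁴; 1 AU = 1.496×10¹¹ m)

d ≈ 3.74 AU

From T_eq⁴ = L(1−A)/(16πσd²): d = √[L(1−A)/(16πσT_eq⁴)].
d = √[6.51×10²⁷ × 0.31 / (16π × 5.67×10⁻⁸ × (218)⁴)] = 5.60×10¹¹ m = 3.74 AU.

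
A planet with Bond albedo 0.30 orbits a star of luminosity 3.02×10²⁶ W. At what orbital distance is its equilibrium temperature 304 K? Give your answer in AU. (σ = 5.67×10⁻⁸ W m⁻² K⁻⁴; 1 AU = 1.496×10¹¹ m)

d ≈ 0.623 AU

From T_eq⁴ = L(1−A)/(16πσd²): d = √[L(1−A)/(16πσT_eq⁴)].
d = √[3.02×10²⁶ × 0.70 / (16π × 5.67×10⁻⁸ × (304)⁴)] = 9.32×10¹⁰ m = 0.623 AU.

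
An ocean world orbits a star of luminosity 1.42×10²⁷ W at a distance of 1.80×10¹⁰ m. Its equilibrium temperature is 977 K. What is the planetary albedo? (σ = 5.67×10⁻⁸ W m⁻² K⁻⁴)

Flux: S = L/(4πd²) = 1.42×10²⁷/(4π×(1.80×10¹⁰)²) = 3.49×10⁵ W m⁻².
From T_eq⁴ = S(1−A)/(4σ): 1−A = 4σT_eq⁴/S.
1−A = 4 × 5.67×10⁻⁸ × (977)⁴ / 3.49×10⁵ = 0.592.

A ≈ 0.41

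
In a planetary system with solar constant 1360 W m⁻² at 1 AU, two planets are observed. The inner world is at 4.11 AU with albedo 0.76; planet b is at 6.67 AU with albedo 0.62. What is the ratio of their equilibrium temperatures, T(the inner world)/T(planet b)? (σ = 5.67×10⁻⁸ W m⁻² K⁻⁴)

T₁/T₂ ≈ 1.136

T_eq = [S₀(1−A)/(4σd²)]^(1/4), so T ∝ (1−A)^(1/4) / √d.
T₁ = [1360×0.24/(4×5.67×10⁻⁸×4.11²)]^(1/4) = 96.07 K.
T₂ = [1360×0.38/(4×5.67×10⁻⁸×6.67²)]^(1/4) = 84.60 K.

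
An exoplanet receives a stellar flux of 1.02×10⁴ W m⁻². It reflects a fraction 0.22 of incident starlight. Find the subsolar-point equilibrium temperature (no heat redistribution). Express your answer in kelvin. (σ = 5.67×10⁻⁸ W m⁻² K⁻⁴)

T_ss ≈ 612 K

At the subsolar point the surface absorbs S(1−A) and emits σT⁴ per unit area — no factor of 4, since only the local patch is in balance.
T = [1.02×10⁴ × 0.78 / 5.67×10⁻⁸]^(1/4) = (1.40×10¹¹)^(1/4) = 612 K.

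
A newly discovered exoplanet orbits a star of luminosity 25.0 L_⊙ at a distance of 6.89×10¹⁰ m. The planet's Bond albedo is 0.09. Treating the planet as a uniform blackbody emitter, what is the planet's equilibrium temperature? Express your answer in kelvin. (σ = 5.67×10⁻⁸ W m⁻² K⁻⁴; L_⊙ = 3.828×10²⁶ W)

L = 25.0 × 3.828×10²⁶ = 9.57×10²⁷ W.
Flux: S = L/(4πd²) = 9.57×10²⁷/(4π×(6.89×10¹⁰)²) = 1.60×10⁵ W m⁻².
Energy balance: absorbed = emitted ⇒ πR²·S(1−A) = 4πR²·σT_eq⁴, so T_eq⁴ = S(1−A)/(4σ).
T_eq = [1.60×10⁵ × 0.91 / (4 × 5.67×10⁻⁸)]^(1/4) = (6.44×10¹¹)^(1/4) = 896 K.

T_eq ≈ 896 K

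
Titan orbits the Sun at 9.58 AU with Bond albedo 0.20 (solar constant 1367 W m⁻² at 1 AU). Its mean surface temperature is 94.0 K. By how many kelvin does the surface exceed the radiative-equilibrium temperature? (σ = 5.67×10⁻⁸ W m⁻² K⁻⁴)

S = 1367/9.58² = 14.89 W m⁻².
T_eq = [S(1−A)/(4σ)]^(1/4) = [14.89×0.80/(4×5.67×10⁻⁸)]^(1/4) = 85.1 K.
ΔT = T_surf − T_eq = 94 − 85.1.

ΔT ≈ 8.9 K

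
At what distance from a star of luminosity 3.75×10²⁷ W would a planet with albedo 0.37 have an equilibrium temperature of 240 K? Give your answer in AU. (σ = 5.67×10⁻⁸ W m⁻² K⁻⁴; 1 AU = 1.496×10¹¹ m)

From T_eq⁴ = L(1−A)/(16πσd²): d = √[L(1−A)/(16πσT_eq⁴)].
d = √[3.75×10²⁷ × 0.63 / (16π × 5.67×10⁻⁸ × (240)⁴)] = 5.00×10¹¹ m = 3.34 AU.

d ≈ 3.34 AU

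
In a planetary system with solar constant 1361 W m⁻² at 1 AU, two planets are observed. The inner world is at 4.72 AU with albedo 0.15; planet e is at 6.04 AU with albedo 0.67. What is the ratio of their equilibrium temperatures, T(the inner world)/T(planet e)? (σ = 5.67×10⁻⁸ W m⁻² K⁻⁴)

T₁/T₂ ≈ 1.433

T_eq = [S₀(1−A)/(4σd²)]^(1/4), so T ∝ (1−A)^(1/4) / √d.
T₁ = [1361×0.85/(4×5.67×10⁻⁸×4.72²)]^(1/4) = 123.01 K.
T₂ = [1361×0.33/(4×5.67×10⁻⁸×6.04²)]^(1/4) = 85.83 K.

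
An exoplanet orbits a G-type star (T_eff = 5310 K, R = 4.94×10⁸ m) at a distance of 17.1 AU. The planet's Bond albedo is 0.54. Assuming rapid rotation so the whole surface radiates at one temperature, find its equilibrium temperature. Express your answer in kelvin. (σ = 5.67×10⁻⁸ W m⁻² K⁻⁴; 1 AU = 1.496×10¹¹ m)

T_eq ≈ 43.0 K

d = 17.1 AU = 2.56×10¹² m.
L = 4πR_⋆²σT_⋆⁴ = 4π(4.94×10⁸)² × 5.67×10⁻⁸ × (5310)⁴ = 1.38×10²⁶ W.
S = L/(4πd²) = 1.68 W m⁻².
Energy balance: absorbed = emitted ⇒ πR²·S(1−A) = 4πR²·σT_eq⁴, so T_eq⁴ = S(1−A)/(4σ).
T_eq = [1.68 × 0.46 / (4 × 5.67×10⁻⁸)]^(1/4) = (3.41×10⁶)^(1/4) = 43.0 K.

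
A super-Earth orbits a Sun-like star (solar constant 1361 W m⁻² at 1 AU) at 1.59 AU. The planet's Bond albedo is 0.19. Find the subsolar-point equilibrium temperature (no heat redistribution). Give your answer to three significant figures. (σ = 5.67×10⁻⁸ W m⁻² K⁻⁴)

T_ss ≈ 296 K

Flux at 1.59 AU: S = 1361/1.59² = 538 W m⁻².
At the subsolar point the surface absorbs S(1−A) and emits σT⁴ per unit area — no factor of 4, since only the local patch is in balance.
T = [538 × 0.81 / 5.67×10⁻⁸]^(1/4) = (7.69×10⁹)^(1/4) = 296 K.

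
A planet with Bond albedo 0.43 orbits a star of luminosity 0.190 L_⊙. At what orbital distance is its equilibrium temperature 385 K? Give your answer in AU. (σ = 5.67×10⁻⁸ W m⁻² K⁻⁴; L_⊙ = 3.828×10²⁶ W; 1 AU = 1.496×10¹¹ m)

L = 0.190 × 3.828×10²⁶ = 7.27×10²⁵ W.
From T_eq⁴ = L(1−A)/(16πσd²): d = √[L(1−A)/(16πσT_eq⁴)].
d = √[7.27×10²⁵ × 0.57 / (16π × 5.67×10⁻⁸ × (385)⁴)] = 2.57×10¹⁰ m = 0.172 AU.

d ≈ 0.172 AU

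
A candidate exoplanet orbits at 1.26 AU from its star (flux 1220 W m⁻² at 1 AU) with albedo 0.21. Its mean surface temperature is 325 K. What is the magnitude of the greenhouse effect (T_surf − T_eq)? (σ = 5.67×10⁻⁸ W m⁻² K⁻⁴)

S = 1220/1.26² = 768.5 W m⁻².
T_eq = [S(1−A)/(4σ)]^(1/4) = [768.5×0.79/(4×5.67×10⁻⁸)]^(1/4) = 227.5 K.
ΔT = T_surf − T_eq = 325 − 227.5.

ΔT ≈ 97.5 K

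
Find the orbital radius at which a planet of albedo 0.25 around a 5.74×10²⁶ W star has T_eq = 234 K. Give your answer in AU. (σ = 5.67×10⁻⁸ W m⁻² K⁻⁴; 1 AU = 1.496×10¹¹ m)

d ≈ 1.50 AU

From T_eq⁴ = L(1−A)/(16πσd²): d = √[L(1−A)/(16πσT_eq⁴)].
d = √[5.74×10²⁶ × 0.75 / (16π × 5.67×10⁻⁸ × (234)⁴)] = 2.24×10¹¹ m = 1.50 AU.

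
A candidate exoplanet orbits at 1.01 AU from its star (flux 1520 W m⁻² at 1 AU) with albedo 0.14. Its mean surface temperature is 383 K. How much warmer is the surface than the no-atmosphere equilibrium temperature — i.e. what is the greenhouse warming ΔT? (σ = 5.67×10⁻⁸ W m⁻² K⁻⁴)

S = 1520/1.01² = 1490 W m⁻².
T_eq = [S(1−A)/(4σ)]^(1/4) = [1490×0.86/(4×5.67×10⁻⁸)]^(1/4) = 274.2 K.
ΔT = T_surf − T_eq = 383 − 274.2.

ΔT ≈ 108.8 K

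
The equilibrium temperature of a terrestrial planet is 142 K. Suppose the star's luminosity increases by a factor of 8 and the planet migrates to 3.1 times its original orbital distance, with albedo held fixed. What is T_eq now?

T_eq ∝ L^(1/4) · d^(−1/2).
T′ = 142 × 8^(1/4) / 3.1^(1/2) = 136 K.

T_eq ≈ 136 K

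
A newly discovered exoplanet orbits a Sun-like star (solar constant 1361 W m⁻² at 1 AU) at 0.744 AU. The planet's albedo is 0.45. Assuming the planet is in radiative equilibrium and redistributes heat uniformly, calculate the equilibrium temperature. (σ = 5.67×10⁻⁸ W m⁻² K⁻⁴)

T_eq ≈ 278 K

Flux at 0.744 AU: S = 1361/0.744² = 2460 W m⁻².
Energy balance: absorbed = emitted ⇒ πR²·S(1−A) = 4πR²·σT_eq⁴, so T_eq⁴ = S(1−A)/(4σ).
T_eq = [2460 × 0.55 / (4 × 5.67×10⁻⁸)]^(1/4) = (5.96×10⁹)^(1/4) = 278 K.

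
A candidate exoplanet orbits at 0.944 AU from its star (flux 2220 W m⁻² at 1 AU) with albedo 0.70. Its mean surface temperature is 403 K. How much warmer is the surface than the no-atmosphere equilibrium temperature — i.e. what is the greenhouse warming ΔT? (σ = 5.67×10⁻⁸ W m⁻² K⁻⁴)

ΔT ≈ 163.4 K

S = 2220/0.944² = 2491 W m⁻².
T_eq = [S(1−A)/(4σ)]^(1/4) = [2491×0.30/(4×5.67×10⁻⁸)]^(1/4) = 239.6 K.
ΔT = T_surf − T_eq = 403 − 239.6.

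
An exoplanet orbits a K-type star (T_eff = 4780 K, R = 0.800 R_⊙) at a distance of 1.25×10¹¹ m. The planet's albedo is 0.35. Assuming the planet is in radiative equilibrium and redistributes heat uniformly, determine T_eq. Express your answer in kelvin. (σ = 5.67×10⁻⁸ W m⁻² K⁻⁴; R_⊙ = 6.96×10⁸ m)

R_⋆ = 0.800 × 6.96×10⁸ = 5.57×10⁸ m.
L = 4πR_⋆²σT_⋆⁴ = 4π(5.57×10⁸)² × 5.67×10⁻⁸ × (4780)⁴ = 1.15×10²⁶ W.
S = L/(4πd²) = 587 W m⁻².
Energy balance: absorbed = emitted ⇒ πR²·S(1−A) = 4πR²·σT_eq⁴, so T_eq⁴ = S(1−A)/(4σ).
T_eq = [587 × 0.65 / (4 × 5.67×10⁻⁸)]^(1/4) = (1.68×10⁹)^(1/4) = 203 K.

T_eq ≈ 203 K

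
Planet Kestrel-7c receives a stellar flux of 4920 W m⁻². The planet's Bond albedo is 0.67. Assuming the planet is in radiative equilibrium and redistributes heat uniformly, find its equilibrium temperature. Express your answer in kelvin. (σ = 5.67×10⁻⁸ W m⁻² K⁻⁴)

T_eq ≈ 291 K

Energy balance: absorbed = emitted ⇒ πR²·S(1−A) = 4πR²·σT_eq⁴, so T_eq⁴ = S(1−A)/(4σ).
T_eq = [4920 × 0.33 / (4 × 5.67×10⁻⁸)]^(1/4) = (7.16×10⁹)^(1/4) = 291 K.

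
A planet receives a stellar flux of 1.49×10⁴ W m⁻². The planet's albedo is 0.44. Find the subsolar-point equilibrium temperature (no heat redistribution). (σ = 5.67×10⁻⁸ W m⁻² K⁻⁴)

T_ss ≈ 619 K

At the subsolar point the surface absorbs S(1−A) and emits σT⁴ per unit area — no factor of 4, since only the local patch is in balance.
T = [1.49×10⁴ × 0.56 / 5.67×10⁻⁸]^(1/4) = (1.47×10¹¹)^(1/4) = 619 K.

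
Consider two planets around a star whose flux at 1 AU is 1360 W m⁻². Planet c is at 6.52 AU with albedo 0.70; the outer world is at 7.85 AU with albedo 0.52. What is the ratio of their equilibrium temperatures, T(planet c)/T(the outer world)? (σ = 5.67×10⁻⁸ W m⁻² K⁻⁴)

T₁/T₂ ≈ 0.976

T_eq = [S₀(1−A)/(4σd²)]^(1/4), so T ∝ (1−A)^(1/4) / √d.
T₁ = [1360×0.30/(4×5.67×10⁻⁸×6.52²)]^(1/4) = 80.65 K.
T₂ = [1360×0.48/(4×5.67×10⁻⁸×7.85²)]^(1/4) = 82.67 K.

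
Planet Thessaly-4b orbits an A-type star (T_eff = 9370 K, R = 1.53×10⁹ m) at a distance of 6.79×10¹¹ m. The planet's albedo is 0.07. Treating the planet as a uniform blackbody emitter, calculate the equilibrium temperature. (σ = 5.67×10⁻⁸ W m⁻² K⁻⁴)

L = 4πR_⋆²σT_⋆⁴ = 4π(1.53×10⁹)² × 5.67×10⁻⁸ × (9370)⁴ = 1.29×10²⁸ W.
S = L/(4πd²) = 2220 W m⁻².
Energy balance: absorbed = emitted ⇒ πR²·S(1−A) = 4πR²·σT_eq⁴, so T_eq⁴ = S(1−A)/(4σ).
T_eq = [2220 × 0.93 / (4 × 5.67×10⁻⁸)]^(1/4) = (9.10×10⁹)^(1/4) = 309 K.

T_eq ≈ 309 K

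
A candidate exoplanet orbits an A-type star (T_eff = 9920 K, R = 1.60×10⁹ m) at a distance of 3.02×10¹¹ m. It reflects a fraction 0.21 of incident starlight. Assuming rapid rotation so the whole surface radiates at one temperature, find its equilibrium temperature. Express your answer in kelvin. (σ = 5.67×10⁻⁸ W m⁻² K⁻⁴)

L = 4πR_⋆²σT_⋆⁴ = 4π(1.60×10⁹)² × 5.67×10⁻⁸ × (9920)⁴ = 1.77×10²⁸ W.
S = L/(4πd²) = 1.54×10⁴ W m⁻².
Energy balance: absorbed = emitted ⇒ πR²·S(1−A) = 4πR²·σT_eq⁴, so T_eq⁴ = S(1−A)/(4σ).
T_eq = [1.54×10⁴ × 0.79 / (4 × 5.67×10⁻⁸)]^(1/4) = (5.37×10¹⁰)^(1/4) = 481 K.

T_eq ≈ 481 K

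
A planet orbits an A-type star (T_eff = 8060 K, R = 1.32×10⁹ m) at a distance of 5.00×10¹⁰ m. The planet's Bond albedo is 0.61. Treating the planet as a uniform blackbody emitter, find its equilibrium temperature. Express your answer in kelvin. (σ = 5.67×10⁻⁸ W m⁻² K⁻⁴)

L = 4πR_⋆²σT_⋆⁴ = 4π(1.32×10⁹)² × 5.67×10⁻⁸ × (8060)⁴ = 5.24×10²⁷ W.
S = L/(4πd²) = 1.67×10⁵ W m⁻².
Energy balance: absorbed = emitted ⇒ πR²·S(1−A) = 4πR²·σT_eq⁴, so T_eq⁴ = S(1−A)/(4σ).
T_eq = [1.67×10⁵ × 0.39 / (4 × 5.67×10⁻⁸)]^(1/4) = (2.87×10¹¹)^(1/4) = 732 K.

T_eq ≈ 732 K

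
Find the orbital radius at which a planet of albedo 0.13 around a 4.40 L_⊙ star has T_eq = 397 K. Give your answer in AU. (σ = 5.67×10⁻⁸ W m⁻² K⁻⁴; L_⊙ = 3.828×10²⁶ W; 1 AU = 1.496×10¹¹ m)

d ≈ 0.962 AU

L = 4.40 × 3.828×10²⁶ = 1.68×10²⁷ W.
From T_eq⁴ = L(1−A)/(16πσd²): d = √[L(1−A)/(16πσT_eq⁴)].
d = √[1.68×10²⁷ × 0.87 / (16π × 5.67×10⁻⁸ × (397)⁴)] = 1.44×10¹¹ m = 0.962 AU.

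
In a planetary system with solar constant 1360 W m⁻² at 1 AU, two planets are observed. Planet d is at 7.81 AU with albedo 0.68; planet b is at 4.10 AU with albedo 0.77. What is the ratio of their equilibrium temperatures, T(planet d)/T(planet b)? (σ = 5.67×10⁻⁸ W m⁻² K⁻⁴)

T_eq = [S₀(1−A)/(4σd²)]^(1/4), so T ∝ (1−A)^(1/4) / √d.
T₁ = [1360×0.32/(4×5.67×10⁻⁸×7.81²)]^(1/4) = 74.89 K.
T₂ = [1360×0.23/(4×5.67×10⁻⁸×4.10²)]^(1/4) = 95.17 K.

T₁/T₂ ≈ 0.787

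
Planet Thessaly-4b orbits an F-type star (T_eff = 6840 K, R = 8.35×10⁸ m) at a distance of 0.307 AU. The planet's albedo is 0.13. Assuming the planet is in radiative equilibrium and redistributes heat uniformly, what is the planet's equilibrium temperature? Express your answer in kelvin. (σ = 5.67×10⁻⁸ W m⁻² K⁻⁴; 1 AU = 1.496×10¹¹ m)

d = 0.307 AU = 4.59×10¹⁰ m.
L = 4πR_⋆²σT_⋆⁴ = 4π(8.35×10⁸)² × 5.67×10⁻⁸ × (6840)⁴ = 1.09×10²⁷ W.
S = L/(4πd²) = 4.10×10⁴ W m⁻².
Energy balance: absorbed = emitted ⇒ πR²·S(1−A) = 4πR²·σT_eq⁴, so T_eq⁴ = S(1−A)/(4σ).
T_eq = [4.10×10⁴ × 0.87 / (4 × 5.67×10⁻⁸)]^(1/4) = (1.57×10¹¹)^(1/4) = 630 K.

T_eq ≈ 630 K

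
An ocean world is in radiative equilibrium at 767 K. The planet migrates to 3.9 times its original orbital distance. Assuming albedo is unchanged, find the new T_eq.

T_eq ≈ 388 K

T_eq ∝ L^(1/4) · d^(−1/2).
T′ = 767 / 3.9^(1/2) = 388 K.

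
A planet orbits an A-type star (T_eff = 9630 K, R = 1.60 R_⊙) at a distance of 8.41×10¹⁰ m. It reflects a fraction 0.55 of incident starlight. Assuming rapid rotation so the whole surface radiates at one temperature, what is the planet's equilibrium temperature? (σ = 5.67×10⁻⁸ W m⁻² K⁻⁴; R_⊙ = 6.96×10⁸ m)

T_eq ≈ 642 K

R_⋆ = 1.60 × 6.96×10⁸ = 1.11×10⁹ m.
L = 4πR_⋆²σT_⋆⁴ = 4π(1.11×10⁹)² × 5.67×10⁻⁸ × (9630)⁴ = 7.60×10²⁷ W.
S = L/(4πd²) = 8.55×10⁴ W m⁻².
Energy balance: absorbed = emitted ⇒ πR²·S(1−A) = 4πR²·σT_eq⁴, so T_eq⁴ = S(1−A)/(4σ).
T_eq = [8.55×10⁴ × 0.45 / (4 × 5.67×10⁻⁸)]^(1/4) = (1.70×10¹¹)^(1/4) = 642 K.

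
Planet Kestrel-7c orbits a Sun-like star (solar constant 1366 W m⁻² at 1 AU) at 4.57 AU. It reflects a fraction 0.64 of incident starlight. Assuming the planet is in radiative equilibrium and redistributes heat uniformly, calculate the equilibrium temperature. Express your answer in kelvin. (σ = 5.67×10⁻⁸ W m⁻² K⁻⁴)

T_eq ≈ 101 K

Flux at 4.57 AU: S = 1366/4.57² = 65.4 W m⁻².
Energy balance: absorbed = emitted ⇒ πR²·S(1−A) = 4πR²·σT_eq⁴, so T_eq⁴ = S(1−A)/(4σ).
T_eq = [65.4 × 0.36 / (4 × 5.67×10⁻⁸)]^(1/4) = (1.04×10⁸)^(1/4) = 101 K.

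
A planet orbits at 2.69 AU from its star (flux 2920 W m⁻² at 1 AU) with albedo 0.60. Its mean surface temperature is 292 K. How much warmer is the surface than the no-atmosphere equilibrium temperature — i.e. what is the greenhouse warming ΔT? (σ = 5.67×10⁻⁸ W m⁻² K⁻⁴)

S = 2920/2.69² = 403.5 W m⁻².
T_eq = [S(1−A)/(4σ)]^(1/4) = [403.5×0.40/(4×5.67×10⁻⁸)]^(1/4) = 163.3 K.
ΔT = T_surf − T_eq = 292 − 163.3.

ΔT ≈ 128.7 K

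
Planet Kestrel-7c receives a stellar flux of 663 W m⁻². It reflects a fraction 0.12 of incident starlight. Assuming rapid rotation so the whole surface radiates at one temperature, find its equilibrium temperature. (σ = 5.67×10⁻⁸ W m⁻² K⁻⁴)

Energy balance: absorbed = emitted ⇒ πR²·S(1−A) = 4πR²·σT_eq⁴, so T_eq⁴ = S(1−A)/(4σ).
T_eq = [663 × 0.88 / (4 × 5.67×10⁻⁸)]^(1/4) = (2.57×10⁹)^(1/4) = 225 K.

T_eq ≈ 225 K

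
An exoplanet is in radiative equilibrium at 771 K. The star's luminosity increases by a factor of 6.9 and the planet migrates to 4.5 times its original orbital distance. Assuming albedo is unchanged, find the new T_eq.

T_eq ∝ L^(1/4) · d^(−1/2).
T′ = 771 × 6.9^(1/4) / 4.5^(1/2) = 589 K.

T_eq ≈ 589 K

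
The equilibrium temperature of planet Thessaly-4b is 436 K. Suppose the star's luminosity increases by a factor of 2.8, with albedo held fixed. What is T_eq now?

T_eq ≈ 564 K

T_eq ∝ L^(1/4) · d^(−1/2).
T′ = 436 × 2.8^(1/4) = 564 K.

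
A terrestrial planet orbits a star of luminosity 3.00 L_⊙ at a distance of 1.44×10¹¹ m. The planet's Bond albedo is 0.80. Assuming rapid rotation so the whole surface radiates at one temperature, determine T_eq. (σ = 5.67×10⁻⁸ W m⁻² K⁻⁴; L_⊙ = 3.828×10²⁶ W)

L = 3.00 × 3.828×10²⁶ = 1.15×10²⁷ W.
Flux: S = L/(4πd²) = 1.15×10²⁷/(4π×(1.44×10¹¹)²) = 4410 W m⁻².
Energy balance: absorbed = emitted ⇒ πR²·S(1−A) = 4πR²·σT_eq⁴, so T_eq⁴ = S(1−A)/(4σ).
T_eq = [4410 × 0.20 / (4 × 5.67×10⁻⁸)]^(1/4) = (3.89×10⁹)^(1/4) = 250 K.

T_eq ≈ 250 K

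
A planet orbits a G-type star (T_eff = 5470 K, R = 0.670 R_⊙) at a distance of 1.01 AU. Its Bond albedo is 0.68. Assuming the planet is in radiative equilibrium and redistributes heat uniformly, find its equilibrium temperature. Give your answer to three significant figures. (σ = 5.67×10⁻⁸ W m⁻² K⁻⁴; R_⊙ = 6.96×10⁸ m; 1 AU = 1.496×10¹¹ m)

R_⋆ = 0.670 × 6.96×10⁸ = 4.66×10⁸ m.
d = 1.01 AU = 1.51×10¹¹ m.
L = 4πR_⋆²σT_⋆⁴ = 4π(4.66×10⁸)² × 5.67×10⁻⁸ × (5470)⁴ = 1.39×10²⁶ W.
S = L/(4πd²) = 483 W m⁻².
Energy balance: absorbed = emitted ⇒ πR²·S(1−A) = 4πR²·σT_eq⁴, so T_eq⁴ = S(1−A)/(4σ).
T_eq = [483 × 0.32 / (4 × 5.67×10⁻⁸)]^(1/4) = (6.82×10⁸)^(1/4) = 162 K.

T_eq ≈ 162 K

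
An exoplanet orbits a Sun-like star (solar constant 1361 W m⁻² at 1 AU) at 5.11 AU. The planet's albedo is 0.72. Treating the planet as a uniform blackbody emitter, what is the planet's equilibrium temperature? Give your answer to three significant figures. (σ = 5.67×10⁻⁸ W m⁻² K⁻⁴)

Flux at 5.11 AU: S = 1361/5.11² = 52.1 W m⁻².
Energy balance: absorbed = emitted ⇒ πR²·S(1−A) = 4πR²·σT_eq⁴, so T_eq⁴ = S(1−A)/(4σ).
T_eq = [52.1 × 0.28 / (4 × 5.67×10⁻⁸)]^(1/4) = (6.43×10⁷)^(1/4) = 89.6 K.

T_eq ≈ 89.6 K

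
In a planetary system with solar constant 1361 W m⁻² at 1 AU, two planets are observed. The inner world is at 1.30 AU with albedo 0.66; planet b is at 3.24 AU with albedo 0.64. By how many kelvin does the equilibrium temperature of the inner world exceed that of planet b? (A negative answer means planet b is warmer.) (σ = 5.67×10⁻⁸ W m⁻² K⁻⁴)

ΔT ≈ 66.6 K

T_eq = [S₀(1−A)/(4σd²)]^(1/4), so T ∝ (1−A)^(1/4) / √d.
T₁ = [1361×0.34/(4×5.67×10⁻⁸×1.30²)]^(1/4) = 186.40 K.
T₂ = [1361×0.36/(4×5.67×10⁻⁸×3.24²)]^(1/4) = 119.77 K.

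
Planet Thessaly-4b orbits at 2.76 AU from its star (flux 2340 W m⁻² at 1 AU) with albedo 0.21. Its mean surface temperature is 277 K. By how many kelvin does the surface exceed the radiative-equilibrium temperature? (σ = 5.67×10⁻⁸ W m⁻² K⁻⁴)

S = 2340/2.76² = 307.2 W m⁻².
T_eq = [S(1−A)/(4σ)]^(1/4) = [307.2×0.79/(4×5.67×10⁻⁸)]^(1/4) = 180.9 K.
ΔT = T_surf − T_eq = 277 − 180.9.

ΔT ≈ 96.1 K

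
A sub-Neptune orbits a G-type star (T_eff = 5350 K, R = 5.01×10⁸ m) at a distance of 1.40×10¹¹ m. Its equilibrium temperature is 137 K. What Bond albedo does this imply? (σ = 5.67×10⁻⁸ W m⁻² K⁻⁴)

L = 4πR_⋆²σT_⋆⁴ = 4π(5.01×10⁸)² × 5.67×10⁻⁸ × (5350)⁴ = 1.47×10²⁶ W.
S = L/(4πd²) = 595 W m⁻².
From T_eq⁴ = S(1−A)/(4σ): 1−A = 4σT_eq⁴/S.
1−A = 4 × 5.67×10⁻⁸ × (137)⁴ / 595 = 0.134.

A ≈ 0.87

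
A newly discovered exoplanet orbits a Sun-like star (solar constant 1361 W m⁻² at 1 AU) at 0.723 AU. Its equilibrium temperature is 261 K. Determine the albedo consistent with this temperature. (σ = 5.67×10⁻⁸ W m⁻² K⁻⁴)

Flux at 0.723 AU: S = 1361/0.723² = 2600 W m⁻².
From T_eq⁴ = S(1−A)/(4σ): 1−A = 4σT_eq⁴/S.
1−A = 4 × 5.67×10⁻⁸ × (261)⁴ / 2600 = 0.404.

A ≈ 0.60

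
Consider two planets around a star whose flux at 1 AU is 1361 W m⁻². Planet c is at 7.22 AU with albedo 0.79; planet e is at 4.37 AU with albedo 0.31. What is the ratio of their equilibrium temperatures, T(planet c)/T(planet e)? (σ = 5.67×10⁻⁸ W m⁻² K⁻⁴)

T_eq = [S₀(1−A)/(4σd²)]^(1/4), so T ∝ (1−A)^(1/4) / √d.
T₁ = [1361×0.21/(4×5.67×10⁻⁸×7.22²)]^(1/4) = 70.12 K.
T₂ = [1361×0.69/(4×5.67×10⁻⁸×4.37²)]^(1/4) = 121.35 K.

T₁/T₂ ≈ 0.578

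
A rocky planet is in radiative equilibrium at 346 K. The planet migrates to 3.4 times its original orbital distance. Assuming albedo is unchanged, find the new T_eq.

T_eq ∝ L^(1/4) · d^(−1/2).
T′ = 346 / 3.4^(1/2) = 188 K.

T_eq ≈ 188 K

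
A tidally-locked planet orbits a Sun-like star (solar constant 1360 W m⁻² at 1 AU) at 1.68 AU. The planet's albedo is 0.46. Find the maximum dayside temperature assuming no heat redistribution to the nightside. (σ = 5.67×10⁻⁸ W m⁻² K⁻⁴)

T_ss ≈ 260 K

Flux at 1.68 AU: S = 1360/1.68² = 482 W m⁻².
With no redistribution each surface element balances locally: S(1−A) = σT⁴.
T = [482 × 0.54 / 5.67×10⁻⁸]^(1/4) = (4.59×10⁹)^(1/4) = 260 K.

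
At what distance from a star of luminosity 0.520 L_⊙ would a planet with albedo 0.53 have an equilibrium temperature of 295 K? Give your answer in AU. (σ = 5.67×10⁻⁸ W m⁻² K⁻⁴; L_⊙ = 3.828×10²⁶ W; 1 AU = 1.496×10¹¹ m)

L = 0.520 × 3.828×10²⁶ = 1.99×10²⁶ W.
From T_eq⁴ = L(1−A)/(16πσd²): d = √[L(1−A)/(16πσT_eq⁴)].
d = √[1.99×10²⁶ × 0.47 / (16π × 5.67×10⁻⁸ × (295)⁴)] = 6.58×10¹⁰ m = 0.440 AU.

d ≈ 0.440 AU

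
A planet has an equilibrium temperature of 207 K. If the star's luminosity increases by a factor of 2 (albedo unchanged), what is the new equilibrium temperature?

T_eq ≈ 246 K

T_eq ∝ L^(1/4) · d^(−1/2).
T′ = 207 × 2^(1/4) = 246 K.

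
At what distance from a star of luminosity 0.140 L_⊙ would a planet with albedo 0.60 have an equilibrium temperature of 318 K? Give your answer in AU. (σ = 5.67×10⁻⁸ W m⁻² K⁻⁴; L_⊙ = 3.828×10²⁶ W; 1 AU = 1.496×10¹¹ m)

d ≈ 0.181 AU

L = 0.140 × 3.828×10²⁶ = 5.36×10²⁵ W.
From T_eq⁴ = L(1−A)/(16πσd²): d = √[L(1−A)/(16πσT_eq⁴)].
d = √[5.36×10²⁵ × 0.40 / (16π × 5.67×10⁻⁸ × (318)⁴)] = 2.71×10¹⁰ m = 0.181 AU.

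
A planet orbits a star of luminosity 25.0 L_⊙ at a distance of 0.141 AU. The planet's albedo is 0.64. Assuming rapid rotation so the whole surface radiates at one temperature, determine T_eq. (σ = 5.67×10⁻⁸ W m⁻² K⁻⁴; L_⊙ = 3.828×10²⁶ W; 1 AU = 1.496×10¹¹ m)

d = 0.141 AU = 2.11×10¹⁰ m.
L = 25.0 × 3.828×10²⁶ = 9.57×10²⁷ W.
Flux: S = L/(4πd²) = 9.57×10²⁷/(4π×(2.11×10¹⁰)²) = 1.71×10⁶ W m⁻².
Energy balance: absorbed = emitted ⇒ πR²·S(1−A) = 4πR²·σT_eq⁴, so T_eq⁴ = S(1−A)/(4σ).
T_eq = [1.71×10⁶ × 0.36 / (4 × 5.67×10⁻⁸)]^(1/4) = (2.72×10¹²)^(1/4) = 1280 K.

T_eq ≈ 1280 K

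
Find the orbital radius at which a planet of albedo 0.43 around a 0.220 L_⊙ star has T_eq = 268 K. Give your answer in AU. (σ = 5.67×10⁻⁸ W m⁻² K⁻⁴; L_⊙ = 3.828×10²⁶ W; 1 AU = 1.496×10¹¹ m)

L = 0.220 × 3.828×10²⁶ = 8.42×10²⁵ W.
From T_eq⁴ = L(1−A)/(16πσd²): d = √[L(1−A)/(16πσT_eq⁴)].
d = √[8.42×10²⁵ × 0.57 / (16π × 5.67×10⁻⁸ × (268)⁴)] = 5.71×10¹⁰ m = 0.382 AU.

d ≈ 0.382 AU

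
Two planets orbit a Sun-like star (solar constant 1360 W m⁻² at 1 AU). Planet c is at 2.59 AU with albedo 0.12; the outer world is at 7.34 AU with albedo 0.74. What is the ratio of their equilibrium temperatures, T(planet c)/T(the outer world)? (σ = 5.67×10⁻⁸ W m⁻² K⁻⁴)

T₁/T₂ ≈ 2.283

T_eq = [S₀(1−A)/(4σd²)]^(1/4), so T ∝ (1−A)^(1/4) / √d.
T₁ = [1360×0.88/(4×5.67×10⁻⁸×2.59²)]^(1/4) = 167.47 K.
T₂ = [1360×0.26/(4×5.67×10⁻⁸×7.34²)]^(1/4) = 73.34 K.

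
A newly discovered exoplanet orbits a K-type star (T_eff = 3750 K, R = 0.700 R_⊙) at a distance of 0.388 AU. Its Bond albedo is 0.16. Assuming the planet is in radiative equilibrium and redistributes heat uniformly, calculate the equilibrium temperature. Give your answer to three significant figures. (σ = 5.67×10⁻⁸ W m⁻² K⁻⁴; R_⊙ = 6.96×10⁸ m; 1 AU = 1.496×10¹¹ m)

R_⋆ = 0.700 × 6.96×10⁸ = 4.87×10⁸ m.
d = 0.388 AU = 5.80×10¹⁰ m.
L = 4πR_⋆²σT_⋆⁴ = 4π(4.87×10⁸)² × 5.67×10⁻⁸ × (3750)⁴ = 3.34×10²⁵ W.
S = L/(4πd²) = 790 W m⁻².
Energy balance: absorbed = emitted ⇒ πR²·S(1−A) = 4πR²·σT_eq⁴, so T_eq⁴ = S(1−A)/(4σ).
T_eq = [790 × 0.84 / (4 × 5.67×10⁻⁸)]^(1/4) = (2.93×10⁹)^(1/4) = 233 K.

T_eq ≈ 233 K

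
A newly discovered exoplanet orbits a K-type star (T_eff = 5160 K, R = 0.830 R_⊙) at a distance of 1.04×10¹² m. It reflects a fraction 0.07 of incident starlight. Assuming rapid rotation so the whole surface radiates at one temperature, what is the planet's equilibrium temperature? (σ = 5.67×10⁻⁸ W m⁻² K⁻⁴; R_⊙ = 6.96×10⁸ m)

T_eq ≈ 84.4 K

R_⋆ = 0.830 × 6.96×10⁸ = 5.78×10⁸ m.
L = 4πR_⋆²σT_⋆⁴ = 4π(5.78×10⁸)² × 5.67×10⁻⁸ × (5160)⁴ = 1.69×10²⁶ W.
S = L/(4πd²) = 12.4 W m⁻².
Energy balance: absorbed = emitted ⇒ πR²·S(1−A) = 4πR²·σT_eq⁴, so T_eq⁴ = S(1−A)/(4σ).
T_eq = [12.4 × 0.93 / (4 × 5.67×10⁻⁸)]^(1/4) = (5.09×10⁷)^(1/4) = 84.4 K.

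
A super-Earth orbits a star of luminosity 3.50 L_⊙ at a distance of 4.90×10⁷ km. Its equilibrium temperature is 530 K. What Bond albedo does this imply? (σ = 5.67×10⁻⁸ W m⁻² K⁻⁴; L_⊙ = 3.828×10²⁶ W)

A ≈ 0.60

d = 4.90×10⁷ km = 4.90×10¹⁰ m.
L = 3.50 × 3.828×10²⁶ = 1.34×10²⁷ W.
Flux: S = L/(4πd²) = 1.34×10²⁷/(4π×(4.90×10¹⁰)²) = 4.44×10⁴ W m⁻².
From T_eq⁴ = S(1−A)/(4σ): 1−A = 4σT_eq⁴/S.
1−A = 4 × 5.67×10⁻⁸ × (530)⁴ / 4.44×10⁴ = 0.403.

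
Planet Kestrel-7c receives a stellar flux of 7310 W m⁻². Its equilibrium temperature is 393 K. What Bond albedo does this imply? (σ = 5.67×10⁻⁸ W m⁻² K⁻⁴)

A ≈ 0.26

From T_eq⁴ = S(1−A)/(4σ): 1−A = 4σT_eq⁴/S.
1−A = 4 × 5.67×10⁻⁸ × (393)⁴ / 7310 = 0.740.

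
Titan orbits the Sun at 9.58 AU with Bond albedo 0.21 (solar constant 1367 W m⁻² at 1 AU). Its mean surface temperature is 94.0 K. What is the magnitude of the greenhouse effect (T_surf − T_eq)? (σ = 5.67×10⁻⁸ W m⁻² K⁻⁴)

ΔT ≈ 9.1 K

S = 1367/9.58² = 14.89 W m⁻².
T_eq = [S(1−A)/(4σ)]^(1/4) = [14.89×0.79/(4×5.67×10⁻⁸)]^(1/4) = 84.9 K.
ΔT = T_surf − T_eq = 94 − 84.9.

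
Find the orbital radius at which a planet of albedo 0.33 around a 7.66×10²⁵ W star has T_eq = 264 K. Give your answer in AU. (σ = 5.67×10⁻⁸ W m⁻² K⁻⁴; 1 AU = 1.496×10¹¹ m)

From T_eq⁴ = L(1−A)/(16πσd²): d = √[L(1−A)/(16πσT_eq⁴)].
d = √[7.66×10²⁵ × 0.67 / (16π × 5.67×10⁻⁸ × (264)⁴)] = 6.09×10¹⁰ m = 0.407 AU.

d ≈ 0.407 AU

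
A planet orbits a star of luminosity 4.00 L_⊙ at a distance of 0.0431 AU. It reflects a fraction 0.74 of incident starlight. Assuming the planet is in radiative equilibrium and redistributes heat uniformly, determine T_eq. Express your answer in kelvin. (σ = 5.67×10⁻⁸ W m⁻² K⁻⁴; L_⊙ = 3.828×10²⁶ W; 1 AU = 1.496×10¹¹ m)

d = 0.0431 AU = 6.45×10⁹ m.
L = 4.00 × 3.828×10²⁶ = 1.53×10²⁷ W.
Flux: S = L/(4πd²) = 1.53×10²⁷/(4π×(6.45×10⁹)²) = 2.93×10⁶ W m⁻².
Energy balance: absorbed = emitted ⇒ πR²·S(1−A) = 4πR²·σT_eq⁴, so T_eq⁴ = S(1−A)/(4σ).
T_eq = [2.93×10⁶ × 0.26 / (4 × 5.67×10⁻⁸)]^(1/4) = (3.36×10¹²)^(1/4) = 1350 K.

T_eq ≈ 1350 K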